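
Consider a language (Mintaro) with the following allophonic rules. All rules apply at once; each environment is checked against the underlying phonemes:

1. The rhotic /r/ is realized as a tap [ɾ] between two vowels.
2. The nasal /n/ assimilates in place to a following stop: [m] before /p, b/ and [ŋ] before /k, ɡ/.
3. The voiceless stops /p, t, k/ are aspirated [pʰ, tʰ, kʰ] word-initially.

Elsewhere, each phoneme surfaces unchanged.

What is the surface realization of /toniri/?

/t/ — word-initial, word-initially — surfaces as [tʰ] (rule 3).
/o/ (between /t/ and /n/) is unaffected → [o].
/n/ (between /o/ and /i/) fails the environment for rule 2, so it stays [n].
/i/ (between /n/ and /r/) is unaffected → [i].
/r/ meets the environment for rule 1 (between two vowels) → [ɾ].
/i/ (word-final) is unaffected → [i].

[tʰoniɾi]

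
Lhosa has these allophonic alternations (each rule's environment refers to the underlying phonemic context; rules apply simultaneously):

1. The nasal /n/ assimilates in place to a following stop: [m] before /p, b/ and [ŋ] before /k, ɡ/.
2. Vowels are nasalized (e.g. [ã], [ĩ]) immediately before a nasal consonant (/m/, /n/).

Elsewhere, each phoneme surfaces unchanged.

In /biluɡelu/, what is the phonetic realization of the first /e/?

/e/ (between /ɡ/ and /l/) is in the target of rule 2 but the environment (before a nasal consonant) is not met → [e].

[e]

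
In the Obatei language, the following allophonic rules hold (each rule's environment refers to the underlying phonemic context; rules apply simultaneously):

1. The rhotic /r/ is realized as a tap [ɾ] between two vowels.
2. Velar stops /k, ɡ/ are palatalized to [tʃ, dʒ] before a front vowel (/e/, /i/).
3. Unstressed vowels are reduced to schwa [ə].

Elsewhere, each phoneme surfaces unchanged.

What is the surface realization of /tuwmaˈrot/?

[təwməˈɾot]

/t/ stays [t].
/u/ (between /t/ and /w/): in an unstressed syllable, so rule 3 applies → [ə].
/w/ — not in any rule's target class → [w].
/m/ stays [m].
/a/ — between /m/ and /r/, in an unstressed syllable — surfaces as [ə] (rule 3).
/r/ meets the environment for rule 1 (between two vowels) → [ɾ].
/o/ (between /r/ and /t/): rule 3 targets it, but not in an unstressed syllable → unchanged [o].
/t/ stays [t].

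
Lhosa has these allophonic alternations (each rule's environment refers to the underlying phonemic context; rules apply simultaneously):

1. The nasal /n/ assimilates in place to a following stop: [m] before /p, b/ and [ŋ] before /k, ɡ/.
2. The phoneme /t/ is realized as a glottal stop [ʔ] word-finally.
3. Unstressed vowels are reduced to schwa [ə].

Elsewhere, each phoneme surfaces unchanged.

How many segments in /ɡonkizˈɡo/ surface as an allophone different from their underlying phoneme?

3

Segments that undergo a rule: /o/ → [ə] (rule 3); /n/ → [ŋ] (rule 1); /i/ → [ə] (rule 3).
All other segments surface unchanged.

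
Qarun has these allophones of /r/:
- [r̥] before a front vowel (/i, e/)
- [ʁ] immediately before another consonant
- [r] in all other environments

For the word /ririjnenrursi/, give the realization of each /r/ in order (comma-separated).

[r̥], [r̥], [r], [ʁ]

Occurrence 1 (position 1): before a front vowel (/i, e/) → [r̥].
Occurrence 2 (position 3): before a front vowel (/i, e/) → [r̥].
Occurrence 3 (position 9): no conditioning environment matches → elsewhere allophone [r].
Occurrence 4 (position 11): immediately before another consonant → [ʁ].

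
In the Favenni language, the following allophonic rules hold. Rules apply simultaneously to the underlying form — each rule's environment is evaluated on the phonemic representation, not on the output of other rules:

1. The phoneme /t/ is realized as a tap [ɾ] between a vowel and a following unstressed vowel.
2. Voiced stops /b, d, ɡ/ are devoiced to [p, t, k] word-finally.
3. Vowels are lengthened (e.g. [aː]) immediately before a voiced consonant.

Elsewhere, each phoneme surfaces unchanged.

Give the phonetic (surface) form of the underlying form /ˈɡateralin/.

/ɡ/ (word-initial): rule 2 targets it, but not word-finally → unchanged [ɡ].
/a/ — between /ɡ/ and /t/; rule 3 does not apply here → [a].
/t/ (between /a/ and /e/): between a vowel and a following unstressed vowel, so rule 1 applies → [ɾ].
Rule 3 applies to /e/ (between /t/ and /r/: before a voiced consonant) → [eː].
/r/ (between /e/ and /a/): no rule targets it → [r].
/a/ meets the environment for rule 3 (before a voiced consonant) → [aː].
/l/ (between /a/ and /i/): no rule targets it → [l].
/i/ — between /l/ and /n/, before a voiced consonant — surfaces as [iː] (rule 3).
/n/ (word-final): no rule targets it → [n].

[ˈɡaɾeːraːliːn]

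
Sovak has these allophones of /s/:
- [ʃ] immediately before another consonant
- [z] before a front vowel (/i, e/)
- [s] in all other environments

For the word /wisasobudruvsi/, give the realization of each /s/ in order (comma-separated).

Occurrence 1 (position 3): no conditioning environment matches → elsewhere allophone [s].
Occurrence 2 (position 5): no conditioning environment matches → elsewhere allophone [s].
Occurrence 3 (position 13): before a front vowel (/i, e/) → [z].

[s], [s], [z]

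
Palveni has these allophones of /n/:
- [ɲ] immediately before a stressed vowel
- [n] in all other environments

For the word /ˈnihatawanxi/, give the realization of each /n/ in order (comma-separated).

Occurrence 1 (position 1): immediately before a stressed vowel → [ɲ].
Occurrence 2 (position 9): no conditioning environment matches → elsewhere allophone [n].

[ɲ], [n]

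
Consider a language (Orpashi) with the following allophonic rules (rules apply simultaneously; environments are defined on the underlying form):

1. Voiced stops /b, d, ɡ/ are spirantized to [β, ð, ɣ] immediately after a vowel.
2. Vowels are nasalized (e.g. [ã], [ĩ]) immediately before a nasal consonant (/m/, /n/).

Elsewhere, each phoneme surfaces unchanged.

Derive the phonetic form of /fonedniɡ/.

/f/ (word-initial) is unaffected → [f].
/o/ (between /f/ and /n/): before a nasal consonant, so rule 2 applies → [õ].
/n/ stays [n].
/e/ (between /n/ and /d/) is in the target of rule 2 but the environment (before a nasal consonant) is not met → [e].
Rule 1 applies to /d/ (between /e/ and /n/: immediately after a vowel) → [ð].
/n/ (between /d/ and /i/) is unaffected → [n].
/i/ — between /n/ and /ɡ/; rule 2 does not apply here → [i].
Rule 1 applies to /ɡ/ (word-final: immediately after a vowel) → [ɣ].

[fõneðniɣ]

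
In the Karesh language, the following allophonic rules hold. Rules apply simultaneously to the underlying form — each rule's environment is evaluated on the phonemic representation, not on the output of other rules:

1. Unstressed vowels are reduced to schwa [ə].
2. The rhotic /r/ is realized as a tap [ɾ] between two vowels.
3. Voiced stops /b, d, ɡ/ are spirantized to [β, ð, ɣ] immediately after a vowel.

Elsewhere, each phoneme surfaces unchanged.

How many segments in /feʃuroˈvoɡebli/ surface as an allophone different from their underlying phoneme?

Segments that undergo a rule: /e/ → [ə] (rule 1); /u/ → [ə] (rule 1); /r/ → [ɾ] (rule 2); /o/ → [ə] (rule 1); /ɡ/ → [ɣ] (rule 3); /e/ → [ə] (rule 1); /b/ → [β] (rule 3); /i/ → [ə] (rule 1).
All other segments surface unchanged.

8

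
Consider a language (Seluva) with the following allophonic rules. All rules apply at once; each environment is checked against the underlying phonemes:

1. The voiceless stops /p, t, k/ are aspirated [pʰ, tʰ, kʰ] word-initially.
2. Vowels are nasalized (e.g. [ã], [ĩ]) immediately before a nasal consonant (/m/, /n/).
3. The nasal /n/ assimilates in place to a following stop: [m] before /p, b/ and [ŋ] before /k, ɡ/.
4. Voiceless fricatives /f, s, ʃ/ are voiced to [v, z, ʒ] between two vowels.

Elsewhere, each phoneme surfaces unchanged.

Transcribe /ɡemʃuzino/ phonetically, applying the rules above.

/ɡ/ stays [ɡ].
/e/ — between /ɡ/ and /m/, before a nasal consonant — surfaces as [ẽ] (rule 2).
/m/ — not in any rule's target class → [m].
/ʃ/ (between /m/ and /u/) is in the target of rule 4 but the environment (between two vowels) is not met → [ʃ].
/u/ (between /ʃ/ and /z/) fails the environment for rule 2, so it stays [u].
/z/ (between /u/ and /i/) is unaffected → [z].
/i/ meets the environment for rule 2 (before a nasal consonant) → [ĩ].
/n/ (between /i/ and /o/) fails the environment for rule 3, so it stays [n].
/o/ (word-final) fails the environment for rule 2, so it stays [o].

[ɡẽmʃuzĩno]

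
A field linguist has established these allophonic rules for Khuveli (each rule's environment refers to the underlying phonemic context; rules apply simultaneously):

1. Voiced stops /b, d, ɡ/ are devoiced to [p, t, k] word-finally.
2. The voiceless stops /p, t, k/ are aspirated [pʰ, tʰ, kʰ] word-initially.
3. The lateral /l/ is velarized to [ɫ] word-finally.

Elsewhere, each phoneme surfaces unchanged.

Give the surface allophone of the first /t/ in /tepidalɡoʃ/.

Rule 2 applies to /t/ (word-initial: word-initially) → [tʰ].

[tʰ]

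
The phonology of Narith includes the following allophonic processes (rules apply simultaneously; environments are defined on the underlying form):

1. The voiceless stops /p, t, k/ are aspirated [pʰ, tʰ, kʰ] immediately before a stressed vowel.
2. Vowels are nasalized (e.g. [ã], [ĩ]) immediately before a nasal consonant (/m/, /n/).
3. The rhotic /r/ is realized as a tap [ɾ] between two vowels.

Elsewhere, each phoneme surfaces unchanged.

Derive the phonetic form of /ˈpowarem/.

[ˈpʰowaɾẽm]

/p/ (word-initial) occurs immediately before a stressed vowel → [pʰ] by rule 1.
/o/ (between /p/ and /w/): rule 2 targets it, but not before a nasal consonant → unchanged [o].
/w/ — not in any rule's target class → [w].
/a/ — between /w/ and /r/; rule 2 does not apply here → [a].
Rule 3 applies to /r/ (between /a/ and /e/: between two vowels) → [ɾ].
/e/ (between /r/ and /m/) occurs before a nasal consonant → [ẽ] by rule 2.
/m/ (word-final): no rule targets it → [m].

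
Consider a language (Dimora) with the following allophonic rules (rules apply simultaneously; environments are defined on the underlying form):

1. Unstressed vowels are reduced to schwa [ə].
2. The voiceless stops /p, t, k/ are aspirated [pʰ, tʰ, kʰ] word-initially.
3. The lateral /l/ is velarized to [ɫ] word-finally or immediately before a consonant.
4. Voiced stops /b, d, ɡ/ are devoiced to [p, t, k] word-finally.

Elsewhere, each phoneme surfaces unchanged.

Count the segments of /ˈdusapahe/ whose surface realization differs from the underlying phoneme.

3

Segments that undergo a rule: /a/ → [ə] (rule 1); /a/ → [ə] (rule 1); /e/ → [ə] (rule 1).
All other segments surface unchanged.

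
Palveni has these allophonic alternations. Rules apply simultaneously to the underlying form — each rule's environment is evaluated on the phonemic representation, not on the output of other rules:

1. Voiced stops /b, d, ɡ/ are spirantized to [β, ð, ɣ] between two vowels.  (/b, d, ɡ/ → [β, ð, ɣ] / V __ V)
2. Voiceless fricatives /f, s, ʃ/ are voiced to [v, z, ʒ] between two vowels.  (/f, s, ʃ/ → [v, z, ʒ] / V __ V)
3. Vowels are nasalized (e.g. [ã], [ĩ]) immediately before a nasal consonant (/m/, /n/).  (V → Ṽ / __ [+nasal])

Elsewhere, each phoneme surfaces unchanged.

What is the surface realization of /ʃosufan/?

/ʃ/ (word-initial) is in the target of rule 2 but the environment (between two vowels) is not met → [ʃ].
/o/ — between /ʃ/ and /s/; rule 3 does not apply here → [o].
/s/ (between /o/ and /u/) occurs between two vowels → [z] by rule 2.
/u/ (between /s/ and /f/) is in the target of rule 3 but the environment (before a nasal consonant) is not met → [u].
Rule 2 applies to /f/ (between /u/ and /a/: between two vowels) → [v].
/a/ (between /f/ and /n/) occurs before a nasal consonant → [ã] by rule 3.
/n/ — not in any rule's target class → [n].

[ʃozuvãn]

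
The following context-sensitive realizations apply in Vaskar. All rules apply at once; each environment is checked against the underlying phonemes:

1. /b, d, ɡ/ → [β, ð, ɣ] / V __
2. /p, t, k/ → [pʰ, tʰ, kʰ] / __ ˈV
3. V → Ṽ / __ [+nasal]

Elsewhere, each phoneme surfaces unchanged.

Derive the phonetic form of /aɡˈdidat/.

[aɣˈdiðat]

/a/ — word-initial; rule 3 does not apply here → [a].
/ɡ/ (between /a/ and /d/) occurs immediately after a vowel → [ɣ] by rule 1.
/d/ — between /ɡ/ and /i/; rule 1 does not apply here → [d].
/i/ (between /d/ and /d/) is in the target of rule 3 but the environment (before a nasal consonant) is not met → [i].
/d/ — between /i/ and /a/, immediately after a vowel — surfaces as [ð] (rule 1).
/a/ (between /d/ and /t/): rule 3 targets it, but not before a nasal consonant → unchanged [a].
/t/ (word-final) is in the target of rule 2 but the environment (immediately before a stressed vowel) is not met → [t].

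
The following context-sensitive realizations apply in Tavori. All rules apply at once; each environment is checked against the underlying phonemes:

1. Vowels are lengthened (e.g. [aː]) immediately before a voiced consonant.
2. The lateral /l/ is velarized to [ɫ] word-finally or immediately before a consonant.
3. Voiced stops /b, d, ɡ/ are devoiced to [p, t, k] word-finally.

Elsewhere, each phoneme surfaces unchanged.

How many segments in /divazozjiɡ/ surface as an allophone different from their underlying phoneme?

5

Segments that undergo a rule: /i/ → [iː] (rule 1); /a/ → [aː] (rule 1); /o/ → [oː] (rule 1); /i/ → [iː] (rule 1); /ɡ/ → [k] (rule 3).
All other segments surface unchanged.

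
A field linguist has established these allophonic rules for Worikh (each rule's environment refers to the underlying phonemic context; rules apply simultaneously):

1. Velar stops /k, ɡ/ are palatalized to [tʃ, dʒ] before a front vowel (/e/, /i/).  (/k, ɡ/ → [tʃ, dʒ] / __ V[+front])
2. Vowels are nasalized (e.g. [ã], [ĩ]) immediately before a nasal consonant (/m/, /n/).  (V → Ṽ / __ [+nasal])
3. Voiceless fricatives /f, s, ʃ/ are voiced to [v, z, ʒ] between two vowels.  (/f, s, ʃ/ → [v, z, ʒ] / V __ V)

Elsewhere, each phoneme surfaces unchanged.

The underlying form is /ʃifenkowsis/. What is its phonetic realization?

[ʃivẽnkowsis]

/ʃ/ (word-initial) is in the target of rule 3 but the environment (between two vowels) is not met → [ʃ].
/i/ — between /ʃ/ and /f/; rule 2 does not apply here → [i].
/f/ (between /i/ and /e/): between two vowels, so rule 3 applies → [v].
Rule 2 applies to /e/ (between /f/ and /n/: before a nasal consonant) → [ẽ].
/n/ (between /e/ and /k/) is unaffected → [n].
/k/ (between /n/ and /o/): rule 1 targets it, but not before a front vowel → unchanged [k].
/o/ — between /k/ and /w/; rule 2 does not apply here → [o].
/w/ — not in any rule's target class → [w].
/s/ (between /w/ and /i/): rule 3 targets it, but not between two vowels → unchanged [s].
/i/ — between /s/ and /s/; rule 2 does not apply here → [i].
/s/ (word-final) is in the target of rule 3 but the environment (between two vowels) is not met → [s].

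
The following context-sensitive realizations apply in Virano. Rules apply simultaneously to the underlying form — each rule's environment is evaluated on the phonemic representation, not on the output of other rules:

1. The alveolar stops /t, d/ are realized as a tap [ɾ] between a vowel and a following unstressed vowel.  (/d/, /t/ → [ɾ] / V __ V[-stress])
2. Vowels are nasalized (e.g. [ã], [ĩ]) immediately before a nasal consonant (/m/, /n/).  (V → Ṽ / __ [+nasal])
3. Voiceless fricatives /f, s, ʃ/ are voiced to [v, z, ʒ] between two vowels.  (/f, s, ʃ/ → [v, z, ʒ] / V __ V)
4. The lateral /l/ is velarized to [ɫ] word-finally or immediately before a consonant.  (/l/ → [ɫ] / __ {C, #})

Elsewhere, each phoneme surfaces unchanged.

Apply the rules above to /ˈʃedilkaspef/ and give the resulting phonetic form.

[ˈʃeɾiɫkaspef]

/ʃ/ (word-initial): rule 3 targets it, but not between two vowels → unchanged [ʃ].
/e/ — between /ʃ/ and /d/; rule 2 does not apply here → [e].
/d/ — between /e/ and /i/, between a vowel and a following unstressed vowel — surfaces as [ɾ] (rule 1).
/i/ (between /d/ and /l/) fails the environment for rule 2, so it stays [i].
/l/ (between /i/ and /k/) occurs word-finally or immediately before a consonant → [ɫ] by rule 4.
/k/ (between /l/ and /a/) is unaffected → [k].
/a/ (between /k/ and /s/) fails the environment for rule 2, so it stays [a].
/s/ (between /a/ and /p/) fails the environment for rule 3, so it stays [s].
/p/ stays [p].
/e/ (between /p/ and /f/): rule 2 targets it, but not before a nasal consonant → unchanged [e].
/f/ — word-final; rule 3 does not apply here → [f].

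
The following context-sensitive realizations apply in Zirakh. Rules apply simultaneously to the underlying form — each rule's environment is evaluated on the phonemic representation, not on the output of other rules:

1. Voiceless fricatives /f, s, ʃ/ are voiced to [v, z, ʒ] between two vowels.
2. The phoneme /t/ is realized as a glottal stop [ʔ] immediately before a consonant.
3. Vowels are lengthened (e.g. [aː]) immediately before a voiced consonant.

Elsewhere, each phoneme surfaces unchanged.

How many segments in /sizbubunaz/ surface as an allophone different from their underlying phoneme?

4

Segments that undergo a rule: /i/ → [iː] (rule 3); /u/ → [uː] (rule 3); /u/ → [uː] (rule 3); /a/ → [aː] (rule 3).
All other segments surface unchanged.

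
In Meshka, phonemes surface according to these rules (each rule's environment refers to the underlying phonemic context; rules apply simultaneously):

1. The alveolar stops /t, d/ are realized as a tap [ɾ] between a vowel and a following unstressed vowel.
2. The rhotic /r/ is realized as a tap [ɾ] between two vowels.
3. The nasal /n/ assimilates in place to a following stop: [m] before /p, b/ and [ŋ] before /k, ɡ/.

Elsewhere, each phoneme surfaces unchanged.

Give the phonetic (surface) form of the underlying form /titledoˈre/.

/t/ (word-initial) is in the target of rule 1 but the environment (between a vowel and a following unstressed vowel) is not met → [t].
/i/ (between /t/ and /t/): no rule targets it → [i].
/t/ — between /i/ and /l/; rule 1 does not apply here → [t].
/l/ (between /t/ and /e/): no rule targets it → [l].
/e/ stays [e].
/d/ meets the environment for rule 1 (between a vowel and a following unstressed vowel) → [ɾ].
/o/ (between /d/ and /r/) is unaffected → [o].
/r/ — between /o/ and /e/, between two vowels — surfaces as [ɾ] (rule 2).
/e/ (word-final): no rule targets it → [e].

[titleɾoˈɾe]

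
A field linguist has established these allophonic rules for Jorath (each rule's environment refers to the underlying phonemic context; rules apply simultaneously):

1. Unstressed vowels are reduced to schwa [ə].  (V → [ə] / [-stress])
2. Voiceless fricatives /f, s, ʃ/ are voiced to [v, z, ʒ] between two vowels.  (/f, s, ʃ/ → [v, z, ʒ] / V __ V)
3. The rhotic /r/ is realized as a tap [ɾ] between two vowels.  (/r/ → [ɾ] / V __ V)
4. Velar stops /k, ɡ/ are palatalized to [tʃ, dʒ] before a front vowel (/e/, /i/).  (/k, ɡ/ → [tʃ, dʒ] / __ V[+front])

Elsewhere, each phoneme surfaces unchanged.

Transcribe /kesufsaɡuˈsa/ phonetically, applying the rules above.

/k/ (word-initial) occurs before a front vowel → [tʃ] by rule 4.
/e/ meets the environment for rule 1 (in an unstressed syllable) → [ə].
/s/ meets the environment for rule 2 (between two vowels) → [z].
/u/ — between /s/ and /f/, in an unstressed syllable — surfaces as [ə] (rule 1).
/f/ (between /u/ and /s/) is in the target of rule 2 but the environment (between two vowels) is not met → [f].
/s/ (between /f/ and /a/) fails the environment for rule 2, so it stays [s].
/a/ (between /s/ and /ɡ/): in an unstressed syllable, so rule 1 applies → [ə].
/ɡ/ (between /a/ and /u/) is in the target of rule 4 but the environment (before a front vowel) is not met → [ɡ].
/u/ — between /ɡ/ and /s/, in an unstressed syllable — surfaces as [ə] (rule 1).
/s/ (between /u/ and /a/): between two vowels, so rule 2 applies → [z].
/a/ (word-final) is in the target of rule 1 but the environment (in an unstressed syllable) is not met → [a].

[tʃəzəfsəɡəˈza]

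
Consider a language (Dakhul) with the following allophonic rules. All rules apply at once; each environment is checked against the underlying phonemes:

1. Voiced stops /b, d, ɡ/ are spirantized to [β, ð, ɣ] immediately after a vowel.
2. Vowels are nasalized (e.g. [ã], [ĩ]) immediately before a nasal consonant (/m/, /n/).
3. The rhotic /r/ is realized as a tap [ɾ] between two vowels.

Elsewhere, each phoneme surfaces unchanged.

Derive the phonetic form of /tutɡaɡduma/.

/u/ (between /t/ and /t/) is in the target of rule 2 but the environment (before a nasal consonant) is not met → [u].
/ɡ/ — between /t/ and /a/; rule 1 does not apply here → [ɡ].
/a/ — between /ɡ/ and /ɡ/; rule 2 does not apply here → [a].
/ɡ/ — between /a/ and /d/, immediately after a vowel — surfaces as [ɣ] (rule 1).
/d/ — between /ɡ/ and /u/; rule 1 does not apply here → [d].
/u/ (between /d/ and /m/): before a nasal consonant, so rule 2 applies → [ũ].
/a/ (word-final) fails the environment for rule 2, so it stays [a].

[tutɡaɣdũma]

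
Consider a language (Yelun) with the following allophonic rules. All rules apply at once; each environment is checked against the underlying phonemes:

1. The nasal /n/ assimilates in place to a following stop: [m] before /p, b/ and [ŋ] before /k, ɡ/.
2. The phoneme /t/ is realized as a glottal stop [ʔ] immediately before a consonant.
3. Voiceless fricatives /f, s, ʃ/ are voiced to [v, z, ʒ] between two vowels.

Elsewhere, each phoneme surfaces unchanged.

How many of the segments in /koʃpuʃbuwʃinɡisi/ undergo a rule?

Segments that undergo a rule: /n/ → [ŋ] (rule 1); /s/ → [z] (rule 3).
All other segments surface unchanged.

2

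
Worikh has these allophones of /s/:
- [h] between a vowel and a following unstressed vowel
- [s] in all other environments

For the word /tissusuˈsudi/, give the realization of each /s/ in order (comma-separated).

Occurrence 1 (position 3): no conditioning environment matches → elsewhere allophone [s].
Occurrence 2 (position 4): no conditioning environment matches → elsewhere allophone [s].
Occurrence 3 (position 6): between a vowel and a following unstressed vowel → [h].
Occurrence 4 (position 8): no conditioning environment matches → elsewhere allophone [s].

[s], [s], [h], [s]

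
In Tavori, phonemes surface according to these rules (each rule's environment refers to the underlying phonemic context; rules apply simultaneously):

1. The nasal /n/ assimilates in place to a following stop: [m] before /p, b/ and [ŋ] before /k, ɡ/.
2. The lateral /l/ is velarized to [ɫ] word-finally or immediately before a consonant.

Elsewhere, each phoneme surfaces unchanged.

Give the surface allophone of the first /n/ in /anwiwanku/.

/n/ — between /a/ and /w/; rule 1 does not apply here → [n].

[n]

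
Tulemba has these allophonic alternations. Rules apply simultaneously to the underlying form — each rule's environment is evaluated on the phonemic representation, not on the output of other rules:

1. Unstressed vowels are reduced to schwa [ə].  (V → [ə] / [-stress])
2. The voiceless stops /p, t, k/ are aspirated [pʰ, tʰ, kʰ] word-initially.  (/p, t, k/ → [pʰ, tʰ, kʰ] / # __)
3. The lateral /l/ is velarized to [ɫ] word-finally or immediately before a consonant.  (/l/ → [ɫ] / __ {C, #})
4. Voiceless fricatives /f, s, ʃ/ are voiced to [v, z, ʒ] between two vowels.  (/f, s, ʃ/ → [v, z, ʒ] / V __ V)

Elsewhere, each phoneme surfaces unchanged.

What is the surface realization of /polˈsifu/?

[pʰəɫˈsivə]

/p/ (word-initial): word-initially, so rule 2 applies → [pʰ].
Rule 1 applies to /o/ (between /p/ and /l/: in an unstressed syllable) → [ə].
/l/ (between /o/ and /s/) occurs word-finally or immediately before a consonant → [ɫ] by rule 3.
/s/ — between /l/ and /i/; rule 4 does not apply here → [s].
/i/ (between /s/ and /f/) fails the environment for rule 1, so it stays [i].
/f/ (between /i/ and /u/) occurs between two vowels → [v] by rule 4.
Rule 1 applies to /u/ (word-final: in an unstressed syllable) → [ə].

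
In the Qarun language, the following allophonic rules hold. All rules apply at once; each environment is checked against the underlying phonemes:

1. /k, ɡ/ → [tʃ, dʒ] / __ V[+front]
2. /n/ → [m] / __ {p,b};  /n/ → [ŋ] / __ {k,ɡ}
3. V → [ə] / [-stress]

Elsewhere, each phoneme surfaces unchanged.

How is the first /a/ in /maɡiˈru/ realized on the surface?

/a/ (between /m/ and /ɡ/): in an unstressed syllable, so rule 3 applies → [ə].

[ə]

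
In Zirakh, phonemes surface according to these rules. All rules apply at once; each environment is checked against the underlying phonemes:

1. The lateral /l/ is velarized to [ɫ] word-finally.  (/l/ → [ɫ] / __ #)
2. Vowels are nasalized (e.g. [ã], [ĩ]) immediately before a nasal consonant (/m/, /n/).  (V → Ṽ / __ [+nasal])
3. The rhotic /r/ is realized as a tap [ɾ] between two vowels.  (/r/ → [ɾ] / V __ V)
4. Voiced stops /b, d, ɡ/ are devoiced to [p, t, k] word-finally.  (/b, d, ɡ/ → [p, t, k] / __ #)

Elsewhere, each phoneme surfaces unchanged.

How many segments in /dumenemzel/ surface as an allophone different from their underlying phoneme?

4

Segments that undergo a rule: /u/ → [ũ] (rule 2); /e/ → [ẽ] (rule 2); /e/ → [ẽ] (rule 2); /l/ → [ɫ] (rule 1).
All other segments surface unchanged.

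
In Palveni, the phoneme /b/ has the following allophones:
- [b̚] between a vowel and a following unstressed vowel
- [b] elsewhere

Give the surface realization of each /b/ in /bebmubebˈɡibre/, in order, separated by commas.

Occurrence 1 (position 1): no conditioning environment matches → elsewhere allophone [b].
Occurrence 2 (position 3): no conditioning environment matches → elsewhere allophone [b].
Occurrence 3 (position 6): between a vowel and a following unstressed vowel → [b̚].
Occurrence 4 (position 8): no conditioning environment matches → elsewhere allophone [b].
Occurrence 5 (position 11): no conditioning environment matches → elsewhere allophone [b].

[b], [b], [b̚], [b], [b]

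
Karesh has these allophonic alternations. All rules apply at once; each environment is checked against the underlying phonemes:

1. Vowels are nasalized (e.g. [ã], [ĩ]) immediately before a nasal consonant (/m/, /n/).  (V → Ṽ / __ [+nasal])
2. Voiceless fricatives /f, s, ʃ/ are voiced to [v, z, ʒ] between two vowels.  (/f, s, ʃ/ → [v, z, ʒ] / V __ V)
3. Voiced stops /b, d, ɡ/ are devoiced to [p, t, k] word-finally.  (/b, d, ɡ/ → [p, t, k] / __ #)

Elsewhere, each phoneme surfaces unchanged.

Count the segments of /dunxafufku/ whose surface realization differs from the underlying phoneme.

2

Segments that undergo a rule: /u/ → [ũ] (rule 1); /f/ → [v] (rule 2).
All other segments surface unchanged.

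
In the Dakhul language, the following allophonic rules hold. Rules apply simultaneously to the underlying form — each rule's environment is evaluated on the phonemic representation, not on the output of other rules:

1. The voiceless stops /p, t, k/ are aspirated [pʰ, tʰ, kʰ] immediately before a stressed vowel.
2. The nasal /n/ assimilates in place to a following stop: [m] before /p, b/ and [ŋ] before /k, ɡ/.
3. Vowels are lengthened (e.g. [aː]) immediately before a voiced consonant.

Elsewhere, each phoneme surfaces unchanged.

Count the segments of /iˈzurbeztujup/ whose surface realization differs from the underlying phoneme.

4

Segments that undergo a rule: /i/ → [iː] (rule 3); /u/ → [uː] (rule 3); /e/ → [eː] (rule 3); /u/ → [uː] (rule 3).
All other segments surface unchanged.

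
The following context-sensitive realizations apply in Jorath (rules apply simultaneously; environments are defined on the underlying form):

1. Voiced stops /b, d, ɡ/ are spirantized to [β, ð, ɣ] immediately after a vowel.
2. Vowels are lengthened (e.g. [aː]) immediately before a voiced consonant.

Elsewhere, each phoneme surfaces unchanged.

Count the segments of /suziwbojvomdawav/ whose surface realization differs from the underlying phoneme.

Segments that undergo a rule: /u/ → [uː] (rule 2); /i/ → [iː] (rule 2); /o/ → [oː] (rule 2); /o/ → [oː] (rule 2); /a/ → [aː] (rule 2); /a/ → [aː] (rule 2).
All other segments surface unchanged.

6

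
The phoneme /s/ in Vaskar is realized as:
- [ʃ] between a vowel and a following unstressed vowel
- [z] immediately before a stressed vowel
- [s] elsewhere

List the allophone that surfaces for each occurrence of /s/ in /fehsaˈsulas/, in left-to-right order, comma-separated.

Occurrence 1 (position 4): no conditioning environment matches → elsewhere allophone [s].
Occurrence 2 (position 6): immediately before a stressed vowel → [z].
Occurrence 3 (position 10): no conditioning environment matches → elsewhere allophone [s].

[s], [z], [s]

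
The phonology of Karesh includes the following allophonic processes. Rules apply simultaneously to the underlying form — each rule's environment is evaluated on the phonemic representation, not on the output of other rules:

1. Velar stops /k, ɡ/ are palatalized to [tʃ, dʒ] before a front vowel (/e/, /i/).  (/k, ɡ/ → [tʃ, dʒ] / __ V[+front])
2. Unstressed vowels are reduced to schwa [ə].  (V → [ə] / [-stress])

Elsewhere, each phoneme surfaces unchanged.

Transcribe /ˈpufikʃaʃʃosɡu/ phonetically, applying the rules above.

/p/ (word-initial) is unaffected → [p].
/u/ (between /p/ and /f/) fails the environment for rule 2, so it stays [u].
/f/ (between /u/ and /i/): no rule targets it → [f].
/i/ (between /f/ and /k/) occurs in an unstressed syllable → [ə] by rule 2.
/k/ (between /i/ and /ʃ/): rule 1 targets it, but not before a front vowel → unchanged [k].
/ʃ/ (between /k/ and /a/): no rule targets it → [ʃ].
Rule 2 applies to /a/ (between /ʃ/ and /ʃ/: in an unstressed syllable) → [ə].
/ʃ/ stays [ʃ].
/ʃ/ (between /ʃ/ and /o/) is unaffected → [ʃ].
/o/ (between /ʃ/ and /s/) occurs in an unstressed syllable → [ə] by rule 2.
/s/ (between /o/ and /ɡ/): no rule targets it → [s].
/ɡ/ — between /s/ and /u/; rule 1 does not apply here → [ɡ].
Rule 2 applies to /u/ (word-final: in an unstressed syllable) → [ə].

[ˈpufəkʃəʃʃəsɡə]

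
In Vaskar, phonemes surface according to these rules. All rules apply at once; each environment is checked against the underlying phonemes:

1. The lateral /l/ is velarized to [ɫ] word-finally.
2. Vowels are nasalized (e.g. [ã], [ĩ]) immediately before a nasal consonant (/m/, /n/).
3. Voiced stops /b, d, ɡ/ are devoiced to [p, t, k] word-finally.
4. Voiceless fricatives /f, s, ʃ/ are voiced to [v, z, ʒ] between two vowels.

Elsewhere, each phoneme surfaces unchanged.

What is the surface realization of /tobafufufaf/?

[tobavuvuvaf]

/o/ (between /t/ and /b/): rule 2 targets it, but not before a nasal consonant → unchanged [o].
/b/ (between /o/ and /a/): rule 3 targets it, but not word-finally → unchanged [b].
/a/ (between /b/ and /f/) fails the environment for rule 2, so it stays [a].
/f/ meets the environment for rule 4 (between two vowels) → [v].
/u/ (between /f/ and /f/): rule 2 targets it, but not before a nasal consonant → unchanged [u].
/f/ (between /u/ and /u/): between two vowels, so rule 4 applies → [v].
/u/ (between /f/ and /f/): rule 2 targets it, but not before a nasal consonant → unchanged [u].
/f/ meets the environment for rule 4 (between two vowels) → [v].
/a/ (between /f/ and /f/) fails the environment for rule 2, so it stays [a].
/f/ — word-final; rule 4 does not apply here → [f].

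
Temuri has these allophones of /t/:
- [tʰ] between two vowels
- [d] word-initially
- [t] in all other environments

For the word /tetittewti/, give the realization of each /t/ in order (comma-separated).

Occurrence 1 (position 1): word-initially → [d].
Occurrence 2 (position 3): between two vowels → [tʰ].
Occurrence 3 (position 5): no conditioning environment matches → elsewhere allophone [t].
Occurrence 4 (position 6): no conditioning environment matches → elsewhere allophone [t].
Occurrence 5 (position 9): no conditioning environment matches → elsewhere allophone [t].

[d], [tʰ], [t], [t], [t]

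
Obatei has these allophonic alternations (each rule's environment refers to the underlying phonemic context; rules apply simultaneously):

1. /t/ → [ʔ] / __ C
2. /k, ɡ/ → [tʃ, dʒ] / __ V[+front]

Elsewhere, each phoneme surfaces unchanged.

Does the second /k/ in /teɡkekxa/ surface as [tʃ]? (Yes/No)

/k/ (between /e/ and /x/): rule 2 targets it, but not before a front vowel → unchanged [k].
The actual realization is [k], not [tʃ].

No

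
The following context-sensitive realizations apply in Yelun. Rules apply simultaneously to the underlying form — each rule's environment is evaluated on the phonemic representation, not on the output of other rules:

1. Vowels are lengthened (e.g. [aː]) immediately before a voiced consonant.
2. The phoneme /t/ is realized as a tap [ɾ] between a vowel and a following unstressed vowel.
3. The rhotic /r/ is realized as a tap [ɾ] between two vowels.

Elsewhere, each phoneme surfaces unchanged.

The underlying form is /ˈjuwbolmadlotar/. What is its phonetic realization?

[ˈjuːwboːlmaːdloɾaːr]

/j/ (word-initial): no rule targets it → [j].
Rule 1 applies to /u/ (between /j/ and /w/: before a voiced consonant) → [uː].
/w/ stays [w].
/b/ — not in any rule's target class → [b].
/o/ (between /b/ and /l/) occurs before a voiced consonant → [oː] by rule 1.
/l/ stays [l].
/m/ stays [m].
/a/ (between /m/ and /d/): before a voiced consonant, so rule 1 applies → [aː].
/d/ (between /a/ and /l/): no rule targets it → [d].
/l/ (between /d/ and /o/): no rule targets it → [l].
/o/ (between /l/ and /t/) is in the target of rule 1 but the environment (before a voiced consonant) is not met → [o].
/t/ — between /o/ and /a/, between a vowel and a following unstressed vowel — surfaces as [ɾ] (rule 2).
/a/ meets the environment for rule 1 (before a voiced consonant) → [aː].
/r/ — word-final; rule 3 does not apply here → [r].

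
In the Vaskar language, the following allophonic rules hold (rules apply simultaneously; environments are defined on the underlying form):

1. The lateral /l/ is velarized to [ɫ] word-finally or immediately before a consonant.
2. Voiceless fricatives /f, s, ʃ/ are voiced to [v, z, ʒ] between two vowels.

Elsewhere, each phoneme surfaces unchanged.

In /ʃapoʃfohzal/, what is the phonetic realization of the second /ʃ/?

/ʃ/ (between /o/ and /f/) fails the environment for rule 2, so it stays [ʃ].

[ʃ]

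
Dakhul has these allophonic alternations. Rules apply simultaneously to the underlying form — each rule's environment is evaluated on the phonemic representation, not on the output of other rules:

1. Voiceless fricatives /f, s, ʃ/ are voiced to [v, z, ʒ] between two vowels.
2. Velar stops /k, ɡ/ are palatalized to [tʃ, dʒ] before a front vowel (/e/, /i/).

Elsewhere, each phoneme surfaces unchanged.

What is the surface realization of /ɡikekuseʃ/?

/ɡ/ (word-initial) occurs before a front vowel → [dʒ] by rule 2.
/i/ stays [i].
Rule 2 applies to /k/ (between /i/ and /e/: before a front vowel) → [tʃ].
/e/ stays [e].
/k/ (between /e/ and /u/) is in the target of rule 2 but the environment (before a front vowel) is not met → [k].
/u/ (between /k/ and /s/): no rule targets it → [u].
/s/ meets the environment for rule 1 (between two vowels) → [z].
/e/ (between /s/ and /ʃ/) is unaffected → [e].
/ʃ/ — word-final; rule 1 does not apply here → [ʃ].

[dʒitʃekuzeʃ]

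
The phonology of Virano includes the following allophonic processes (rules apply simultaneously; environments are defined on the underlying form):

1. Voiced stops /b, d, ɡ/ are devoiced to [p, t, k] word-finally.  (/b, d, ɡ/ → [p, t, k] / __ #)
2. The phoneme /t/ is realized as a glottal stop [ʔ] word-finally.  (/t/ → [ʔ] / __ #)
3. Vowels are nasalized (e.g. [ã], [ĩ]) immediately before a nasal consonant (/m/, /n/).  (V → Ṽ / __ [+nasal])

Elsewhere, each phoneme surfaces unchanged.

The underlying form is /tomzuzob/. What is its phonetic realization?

[tõmzuzop]

/t/ (word-initial) fails the environment for rule 2, so it stays [t].
/o/ meets the environment for rule 3 (before a nasal consonant) → [õ].
/m/ stays [m].
/z/ (between /m/ and /u/) is unaffected → [z].
/u/ (between /z/ and /z/) fails the environment for rule 3, so it stays [u].
/z/ stays [z].
/o/ — between /z/ and /b/; rule 3 does not apply here → [o].
/b/ (word-final): word-finally, so rule 1 applies → [p].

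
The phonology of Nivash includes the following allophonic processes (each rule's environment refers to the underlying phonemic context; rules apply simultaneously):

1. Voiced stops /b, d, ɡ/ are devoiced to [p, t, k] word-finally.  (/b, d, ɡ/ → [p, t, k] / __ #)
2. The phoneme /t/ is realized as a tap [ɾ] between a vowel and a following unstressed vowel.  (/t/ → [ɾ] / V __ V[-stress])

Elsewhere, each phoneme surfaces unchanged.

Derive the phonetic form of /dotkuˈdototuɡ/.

[dotkuˈdoɾoɾuk]

/d/ (word-initial) is in the target of rule 1 but the environment (word-finally) is not met → [d].
/t/ (between /o/ and /k/) fails the environment for rule 2, so it stays [t].
/d/ — between /u/ and /o/; rule 1 does not apply here → [d].
/t/ (between /o/ and /o/): between a vowel and a following unstressed vowel, so rule 2 applies → [ɾ].
/t/ (between /o/ and /u/) occurs between a vowel and a following unstressed vowel → [ɾ] by rule 2.
/ɡ/ meets the environment for rule 1 (word-finally) → [k].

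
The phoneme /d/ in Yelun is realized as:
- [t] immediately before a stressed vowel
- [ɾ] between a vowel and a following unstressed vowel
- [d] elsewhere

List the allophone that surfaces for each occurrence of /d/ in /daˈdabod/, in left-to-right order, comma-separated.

[d], [t], [d]

Occurrence 1 (position 1): no conditioning environment matches → elsewhere allophone [d].
Occurrence 2 (position 3): immediately before a stressed vowel → [t].
Occurrence 3 (position 7): no conditioning environment matches → elsewhere allophone [d].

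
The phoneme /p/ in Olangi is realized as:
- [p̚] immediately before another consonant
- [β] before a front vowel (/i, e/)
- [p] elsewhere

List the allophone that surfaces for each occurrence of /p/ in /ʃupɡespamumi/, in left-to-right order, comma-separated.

Occurrence 1 (position 3): immediately before another consonant → [p̚].
Occurrence 2 (position 7): no conditioning environment matches → elsewhere allophone [p].

[p̚], [p]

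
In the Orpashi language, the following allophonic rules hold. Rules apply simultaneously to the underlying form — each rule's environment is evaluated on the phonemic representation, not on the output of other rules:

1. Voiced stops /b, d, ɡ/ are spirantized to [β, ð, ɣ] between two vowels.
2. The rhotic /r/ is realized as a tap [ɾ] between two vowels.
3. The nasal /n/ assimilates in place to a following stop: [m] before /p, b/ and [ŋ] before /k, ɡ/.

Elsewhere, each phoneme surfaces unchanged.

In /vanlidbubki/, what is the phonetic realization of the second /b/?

[b]

/b/ (between /u/ and /k/) fails the environment for rule 1, so it stays [b].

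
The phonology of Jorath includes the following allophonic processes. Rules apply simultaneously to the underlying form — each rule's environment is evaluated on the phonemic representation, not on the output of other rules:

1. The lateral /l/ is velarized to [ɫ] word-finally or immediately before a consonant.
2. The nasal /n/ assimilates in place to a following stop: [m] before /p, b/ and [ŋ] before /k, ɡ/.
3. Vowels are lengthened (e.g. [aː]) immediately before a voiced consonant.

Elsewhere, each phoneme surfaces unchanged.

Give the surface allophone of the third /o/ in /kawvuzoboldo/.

/o/ — word-final; rule 3 does not apply here → [o].

[o]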